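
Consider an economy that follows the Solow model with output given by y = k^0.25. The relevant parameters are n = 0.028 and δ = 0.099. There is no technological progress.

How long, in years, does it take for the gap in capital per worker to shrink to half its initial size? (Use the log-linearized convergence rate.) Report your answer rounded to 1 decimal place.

half-life ≈ 7.3 years

Near the steady state the convergence rate is λ = (1 − α)(n + δ).
λ = (1 − 0.25) × 0.127 = 0.75 × 0.127 = 0.09525
Half-life = ln 2 / λ = 0.6931 / 0.09525 ≈ 7.28 years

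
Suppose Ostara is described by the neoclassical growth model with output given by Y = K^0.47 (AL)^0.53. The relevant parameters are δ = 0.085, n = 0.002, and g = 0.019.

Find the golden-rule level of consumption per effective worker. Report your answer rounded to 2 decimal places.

At the golden rule, f'(k) = n + g + δ, so α·k^(α−1) = n + g + δ and k_gold = (α/(n + g + δ))^(1/(1−α)).
k_gold = (0.47/0.106)^(1/0.53) = 4.4340^1.8868 ≈ 16.6102
c_gold = f(k_gold) − (n + g + δ)·k_gold = 3.7461 − 0.106×16.6102 ≈ 1.9854

c_gold ≈ 1.99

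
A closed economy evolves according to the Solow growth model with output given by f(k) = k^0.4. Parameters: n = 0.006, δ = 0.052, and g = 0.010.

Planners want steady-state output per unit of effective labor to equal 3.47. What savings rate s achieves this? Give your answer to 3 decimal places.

s ≈ 0.440

In steady state, investment equals break-even investment: s·k^α = (n + g + δ)·k.
Since y* = [s/(n + g + δ)]^(α/(1−α)), we have s/(n + g + δ) = (y*)^((1−α)/α) = 3.47^1.5 = 6.4639.
Therefore s = 6.4639 × (n + g + δ) = 6.4639 × 0.068 = 0.4395.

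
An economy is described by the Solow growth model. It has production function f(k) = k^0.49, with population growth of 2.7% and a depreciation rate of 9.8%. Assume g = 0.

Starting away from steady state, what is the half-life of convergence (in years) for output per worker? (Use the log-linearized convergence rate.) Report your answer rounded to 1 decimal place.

Near the steady state the convergence rate is λ = (1 − α)(n + δ).
λ = (1 − 0.49) × 0.125 = 0.51 × 0.125 = 0.06375
Half-life = ln 2 / λ = 0.6931 / 0.06375 ≈ 10.87 years

half-life ≈ 10.9 years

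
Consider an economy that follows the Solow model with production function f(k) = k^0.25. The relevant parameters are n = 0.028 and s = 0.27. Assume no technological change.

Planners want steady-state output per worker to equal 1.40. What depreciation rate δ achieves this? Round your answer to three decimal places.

In steady state, investment equals break-even investment: s·k^α = (n + δ)·k.
Since y* = [s/(n + δ)]^(α/(1−α)), we have s/(n + δ) = (y*)^((1−α)/α) = 1.40^3 = 2.7440.
Therefore n + δ = s / 2.7440 = 0.27 / 2.7440 = 0.0984, so δ = 0.0984 − 0.028 = 0.0704.

δ ≈ 0.070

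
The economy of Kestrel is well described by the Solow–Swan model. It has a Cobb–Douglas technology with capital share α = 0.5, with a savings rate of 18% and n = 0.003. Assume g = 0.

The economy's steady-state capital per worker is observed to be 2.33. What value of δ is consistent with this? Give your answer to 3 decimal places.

δ ≈ 0.115

Steady state requires s·f(k) = (n + δ)·k, i.e. s·k^α = (n + δ)·k.
So s / (n + δ) = (k*)^(1−α) = 2.33^0.5 = 1.5264.
Therefore n + δ = s / 1.5264 = 0.18 / 1.5264 = 0.1179, so δ = 0.1179 − 0.003 = 0.1149.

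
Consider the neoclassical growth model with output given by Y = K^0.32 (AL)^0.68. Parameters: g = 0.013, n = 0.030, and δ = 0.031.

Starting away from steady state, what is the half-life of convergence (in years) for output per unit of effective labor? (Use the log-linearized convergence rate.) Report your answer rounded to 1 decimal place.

Near the steady state the convergence rate is λ = (1 − α)(n + g + δ).
λ = (1 − 0.32) × 0.074 = 0.68 × 0.074 = 0.05032
Half-life = ln 2 / λ = 0.6931 / 0.05032 ≈ 13.77 years

t_½ ≈ 13.8 years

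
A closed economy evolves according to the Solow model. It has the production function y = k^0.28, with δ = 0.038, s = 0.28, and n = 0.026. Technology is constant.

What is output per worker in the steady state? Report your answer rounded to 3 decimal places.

y* ≈ 1.775

Steady state requires s·f(k) = (n + δ)·k, i.e. s·k^α = (n + δ)·k.
Dividing both sides by k: k^(1−α) = s / (n + δ).
k^0.72 = 0.28 / (0.026 + 0.038) = 0.28 / 0.064 = 4.3750
k* = 4.3750^(1/0.72) ≈ 7.7669
y* = (k*)^α = 7.7669^0.28 ≈ 1.7753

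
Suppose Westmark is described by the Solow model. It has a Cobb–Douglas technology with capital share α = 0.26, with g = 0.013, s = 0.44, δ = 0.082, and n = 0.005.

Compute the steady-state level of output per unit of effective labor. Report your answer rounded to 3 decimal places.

At the steady state, Δk = 0, so s·k^α = (n + g + δ)·k.
Rearranging, k^(1−α) = s / (n + g + δ).
k^0.74 = 0.44 / (0.005 + 0.013 + 0.082) = 0.44 / 0.100 = 4.4000
k* = 4.4000^(1/0.74) ≈ 7.4051
y* = (k*)^α = 7.4051^0.26 ≈ 1.6830

y* ≈ 1.683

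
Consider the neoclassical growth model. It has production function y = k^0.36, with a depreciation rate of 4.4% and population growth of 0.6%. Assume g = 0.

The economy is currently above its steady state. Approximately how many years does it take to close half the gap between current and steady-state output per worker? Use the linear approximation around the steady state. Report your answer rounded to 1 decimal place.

about 21.7 years

Near the steady state the convergence rate is λ = (1 − α)(n + δ).
λ = (1 − 0.36) × 0.050 = 0.64 × 0.050 = 0.0320
Half-life = ln 2 / λ = 0.6931 / 0.0320 ≈ 21.66 years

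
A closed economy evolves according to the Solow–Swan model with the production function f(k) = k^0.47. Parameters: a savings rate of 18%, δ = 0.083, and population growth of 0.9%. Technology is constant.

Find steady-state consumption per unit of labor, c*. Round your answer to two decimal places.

c* ≈ 1.49

Steady state requires s·f(k) = (n + δ)·k, i.e. s·k^α = (n + δ)·k.
Dividing both sides by k: k^(1−α) = s / (n + δ).
k^0.53 = 0.18 / (0.009 + 0.083) = 0.18 / 0.092 = 1.9565
k* = 1.9565^(1/0.53) ≈ 3.5478
y* = (k*)^α = 3.5478^0.47 ≈ 1.8133
c* = (1 − s)·y* = (1 − 0.18) × 1.8133 ≈ 1.4869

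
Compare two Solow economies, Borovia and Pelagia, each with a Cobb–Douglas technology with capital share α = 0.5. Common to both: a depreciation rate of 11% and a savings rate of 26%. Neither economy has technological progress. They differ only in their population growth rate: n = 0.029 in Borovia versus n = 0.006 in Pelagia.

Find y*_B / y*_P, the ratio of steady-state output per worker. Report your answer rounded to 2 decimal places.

Steady-state y* = [s/(n + δ)]^(α/(1−α)), so the ratio is [ (s_B/(n + δ)_B) / (s_P/(n + δ)_P) ]^1.
s_B/(n + δ)_B = 0.26/0.139 = 1.8705; s_P/(n + δ)_P = 0.26/0.116 = 2.2414.
Ratio = (1.8705/2.2414)^1 = 0.8345^1 ≈ 0.8345

y*_B / y*_P ≈ 0.83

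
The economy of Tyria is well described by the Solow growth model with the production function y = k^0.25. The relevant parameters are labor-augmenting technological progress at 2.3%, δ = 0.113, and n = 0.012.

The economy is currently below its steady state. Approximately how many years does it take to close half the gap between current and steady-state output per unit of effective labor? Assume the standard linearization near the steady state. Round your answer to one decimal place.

about 6.2 years

Near the steady state the convergence rate is λ = (1 − α)(n + g + δ).
λ = (1 − 0.25) × 0.148 = 0.75 × 0.148 = 0.1110
Half-life = ln 2 / λ = 0.6931 / 0.1110 ≈ 6.24 years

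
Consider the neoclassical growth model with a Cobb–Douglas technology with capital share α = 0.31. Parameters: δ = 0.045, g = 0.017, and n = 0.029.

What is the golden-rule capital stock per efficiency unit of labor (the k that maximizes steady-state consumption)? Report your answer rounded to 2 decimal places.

The golden rule sets f'(k) = n + g + δ, i.e. α·k^(α−1) = n + g + δ.
So k^(1−α) = α / (n + g + δ) = 0.31 / 0.091 = 3.4066.
k_gold = 3.4066^(1/0.69) ≈ 5.9085

k_gold ≈ 5.91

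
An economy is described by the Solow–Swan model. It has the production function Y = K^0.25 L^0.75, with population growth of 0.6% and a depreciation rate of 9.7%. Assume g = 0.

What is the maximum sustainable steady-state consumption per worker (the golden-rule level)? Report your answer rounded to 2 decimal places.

At the golden rule, f'(k) = n + δ, so α·k^(α−1) = n + δ and k_gold = (α/(n + δ))^(1/(1−α)).
k_gold = (0.25/0.103)^(1/0.75) = 2.4272^1.3333 ≈ 3.2618
c_gold = f(k_gold) − (n + δ)·k_gold = 1.3439 − 0.103×3.2618 ≈ 1.0079

c_gold ≈ 1.01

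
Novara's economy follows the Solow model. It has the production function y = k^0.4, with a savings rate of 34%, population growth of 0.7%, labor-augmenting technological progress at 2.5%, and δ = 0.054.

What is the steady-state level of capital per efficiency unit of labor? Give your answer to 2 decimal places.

In steady state, investment equals break-even investment: s·k^α = (n + g + δ)·k.
Dividing both sides by k: k^(1−α) = s / (n + g + δ).
k^0.6 = 0.34 / (0.007 + 0.025 + 0.054) = 0.34 / 0.086 = 3.9535
k* = 3.9535^(1/0.6) ≈ 9.8848

k* ≈ 9.88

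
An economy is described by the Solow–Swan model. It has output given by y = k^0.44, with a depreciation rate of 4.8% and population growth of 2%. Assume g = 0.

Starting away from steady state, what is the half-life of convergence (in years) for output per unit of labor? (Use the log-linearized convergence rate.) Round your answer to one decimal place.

about 18.2 years

Near the steady state the convergence rate is λ = (1 − α)(n + δ).
λ = (1 − 0.44) × 0.068 = 0.56 × 0.068 = 0.03808
Half-life = ln 2 / λ = 0.6931 / 0.03808 ≈ 18.20 years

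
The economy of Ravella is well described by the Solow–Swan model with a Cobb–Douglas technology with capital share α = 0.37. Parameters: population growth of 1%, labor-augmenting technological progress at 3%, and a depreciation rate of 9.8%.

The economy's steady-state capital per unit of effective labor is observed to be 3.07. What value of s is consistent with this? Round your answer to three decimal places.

s ≈ 0.280

In steady state, investment equals break-even investment: s·k^α = (n + g + δ)·k.
So s / (n + g + δ) = (k*)^(1−α) = 3.07^0.63 = 2.0272.
Therefore s = 2.0272 × (n + g + δ) = 2.0272 × 0.138 = 0.2798.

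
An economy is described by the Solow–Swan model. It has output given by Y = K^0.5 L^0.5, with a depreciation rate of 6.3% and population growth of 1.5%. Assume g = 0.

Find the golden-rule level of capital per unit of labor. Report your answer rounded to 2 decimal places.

k_gold ≈ 41.09

The golden rule sets f'(k) = n + δ, i.e. α·k^(α−1) = n + δ.
So k^(1−α) = α / (n + δ) = 0.5 / 0.078 = 6.4103.
k_gold = 6.4103^(1/0.5) ≈ 41.0919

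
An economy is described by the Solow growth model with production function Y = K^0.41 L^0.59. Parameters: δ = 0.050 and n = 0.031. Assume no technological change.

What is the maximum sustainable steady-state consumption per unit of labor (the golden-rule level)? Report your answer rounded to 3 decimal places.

At the golden rule, f'(k) = n + δ, so α·k^(α−1) = n + δ and k_gold = (α/(n + δ))^(1/(1−α)).
k_gold = (0.41/0.081)^(1/0.59) = 5.0617^1.6949 ≈ 15.6211
c_gold = f(k_gold) − (n + δ)·k_gold = 3.0862 − 0.081×15.6211 ≈ 1.8209

c_gold ≈ 1.821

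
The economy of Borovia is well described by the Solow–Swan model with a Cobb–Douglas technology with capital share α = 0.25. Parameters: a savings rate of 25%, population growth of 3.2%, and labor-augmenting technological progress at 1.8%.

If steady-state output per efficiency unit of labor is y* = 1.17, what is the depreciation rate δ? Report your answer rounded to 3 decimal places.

δ ≈ 0.106

Steady state requires s·f(k) = (n + g + δ)·k, i.e. s·k^α = (n + g + δ)·k.
Since y* = [s/(n + g + δ)]^(α/(1−α)), we have s/(n + g + δ) = (y*)^((1−α)/α) = 1.17^3 = 1.6016.
Therefore n + g + δ = s / 1.6016 = 0.25 / 1.6016 = 0.1561, so δ = 0.1561 − 0.050 = 0.1061.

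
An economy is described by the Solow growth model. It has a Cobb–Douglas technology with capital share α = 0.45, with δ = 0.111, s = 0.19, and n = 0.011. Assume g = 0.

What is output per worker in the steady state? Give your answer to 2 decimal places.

y* = 1.44

Steady state requires s·f(k) = (n + δ)·k, i.e. s·k^α = (n + δ)·k.
Rearranging, k^(1−α) = s / (n + δ).
k^0.55 = 0.19 / (0.011 + 0.111) = 0.19 / 0.122 = 1.5574
k* = 1.5574^(1/0.55) ≈ 2.2378
y* = (k*)^α = 2.2378^0.45 ≈ 1.4369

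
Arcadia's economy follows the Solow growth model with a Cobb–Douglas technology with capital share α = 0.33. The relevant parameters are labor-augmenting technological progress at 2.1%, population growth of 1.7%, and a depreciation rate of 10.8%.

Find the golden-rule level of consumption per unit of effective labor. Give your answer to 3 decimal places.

At the golden rule, f'(k) = n + g + δ, so α·k^(α−1) = n + g + δ and k_gold = (α/(n + g + δ))^(1/(1−α)).
k_gold = (0.33/0.146)^(1/0.67) = 2.2603^1.4925 ≈ 3.3775
c_gold = f(k_gold) − (n + g + δ)·k_gold = 1.4943 − 0.146×3.3775 ≈ 1.0012

c_gold ≈ 1.001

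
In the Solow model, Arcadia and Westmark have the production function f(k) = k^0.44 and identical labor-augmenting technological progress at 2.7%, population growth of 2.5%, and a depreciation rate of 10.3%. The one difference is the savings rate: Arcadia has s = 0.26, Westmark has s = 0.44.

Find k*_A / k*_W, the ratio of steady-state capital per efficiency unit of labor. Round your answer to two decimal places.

Steady-state k* = [s/(n + g + δ)]^(1/(1−α)), so the ratio is [ (s_A/(n + g + δ)_A) / (s_W/(n + g + δ)_W) ]^1.7857.
s_A/(n + g + δ)_A = 0.26/0.155 = 1.6774; s_W/(n + g + δ)_W = 0.44/0.155 = 2.8387.
Ratio = (1.6774/2.8387)^1.7857 = 0.5909^1.7857 ≈ 0.3908

k*_A / k*_W ≈ 0.39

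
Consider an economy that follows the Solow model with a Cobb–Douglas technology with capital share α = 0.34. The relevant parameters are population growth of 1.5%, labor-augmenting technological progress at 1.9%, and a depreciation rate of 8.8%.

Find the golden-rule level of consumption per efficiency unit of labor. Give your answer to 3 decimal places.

At the golden rule, f'(k) = n + g + δ, so α·k^(α−1) = n + g + δ and k_gold = (α/(n + g + δ))^(1/(1−α)).
k_gold = (0.34/0.122)^(1/0.66) = 2.7869^1.5152 ≈ 4.7255
c_gold = f(k_gold) − (n + g + δ)·k_gold = 1.6956 − 0.122×4.7255 ≈ 1.1191

c_gold ≈ 1.119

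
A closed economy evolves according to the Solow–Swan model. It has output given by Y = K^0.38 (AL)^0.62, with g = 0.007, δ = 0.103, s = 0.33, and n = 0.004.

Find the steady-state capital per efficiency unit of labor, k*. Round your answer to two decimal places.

Steady state requires s·f(k) = (n + g + δ)·k, i.e. s·k^α = (n + g + δ)·k.
Dividing both sides by k: k^(1−α) = s / (n + g + δ).
k^0.62 = 0.33 / (0.004 + 0.007 + 0.103) = 0.33 / 0.114 = 2.8947
k* = 2.8947^(1/0.62) ≈ 5.5529

k* = 5.55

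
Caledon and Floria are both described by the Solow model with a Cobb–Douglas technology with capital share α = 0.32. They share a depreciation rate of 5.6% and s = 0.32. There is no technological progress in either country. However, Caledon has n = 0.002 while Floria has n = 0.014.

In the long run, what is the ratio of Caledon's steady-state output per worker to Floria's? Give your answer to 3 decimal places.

y*_C / y*_F ≈ 1.093

Steady-state y* = [s/(n + δ)]^(α/(1−α)), so the ratio is [ (s_C/(n + δ)_C) / (s_F/(n + δ)_F) ]^0.4706.
s_C/(n + δ)_C = 0.32/0.058 = 5.5172; s_F/(n + δ)_F = 0.32/0.070 = 4.5714.
Ratio = (5.5172/4.5714)^0.4706 = 1.2069^0.4706 ≈ 1.0925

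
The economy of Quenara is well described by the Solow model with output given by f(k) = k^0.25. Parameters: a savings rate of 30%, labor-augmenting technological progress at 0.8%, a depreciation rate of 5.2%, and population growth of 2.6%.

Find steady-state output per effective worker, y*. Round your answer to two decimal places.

y* ≈ 1.52

In steady state, investment equals break-even investment: s·k^α = (n + g + δ)·k.
Rearranging, k^(1−α) = s / (n + g + δ).
k^0.75 = 0.30 / (0.026 + 0.008 + 0.052) = 0.30 / 0.086 = 3.4884
k* = 3.4884^(1/0.75) ≈ 5.2906
y* = (k*)^α = 5.2906^0.25 ≈ 1.5166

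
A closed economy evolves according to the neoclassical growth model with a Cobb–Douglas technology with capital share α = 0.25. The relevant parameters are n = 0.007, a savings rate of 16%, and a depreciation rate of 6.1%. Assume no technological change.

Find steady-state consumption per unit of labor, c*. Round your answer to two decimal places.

At the steady state, Δk = 0, so s·k^α = (n + δ)·k.
Rearranging, k^(1−α) = s / (n + δ).
k^0.75 = 0.16 / (0.007 + 0.061) = 0.16 / 0.068 = 2.3529
k* = 2.3529^(1/0.75) ≈ 3.1295
y* = (k*)^α = 3.1295^0.25 ≈ 1.3301
c* = (1 − s)·y* = (1 − 0.16) × 1.3301 ≈ 1.1173

c* = 1.12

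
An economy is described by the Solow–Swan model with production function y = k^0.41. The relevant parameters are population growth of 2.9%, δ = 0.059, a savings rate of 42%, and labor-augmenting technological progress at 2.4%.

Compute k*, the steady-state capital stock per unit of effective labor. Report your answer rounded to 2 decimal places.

k* ≈ 9.40

Steady state requires s·f(k) = (n + g + δ)·k, i.e. s·k^α = (n + g + δ)·k.
Rearranging, k^(1−α) = s / (n + g + δ).
k^0.59 = 0.42 / (0.029 + 0.024 + 0.059) = 0.42 / 0.112 = 3.7500
k* = 3.7500^(1/0.59) ≈ 9.3958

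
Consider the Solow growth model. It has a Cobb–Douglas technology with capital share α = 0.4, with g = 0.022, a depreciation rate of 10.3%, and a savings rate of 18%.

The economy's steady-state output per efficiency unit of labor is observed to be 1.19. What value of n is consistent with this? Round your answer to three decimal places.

Steady state requires s·f(k) = (n + g + δ)·k, i.e. s·k^α = (n + g + δ)·k.
Since y* = [s/(n + g + δ)]^(α/(1−α)), we have s/(n + g + δ) = (y*)^((1−α)/α) = 1.19^1.5 = 1.2981.
Therefore n + g + δ = s / 1.2981 = 0.18 / 1.2981 = 0.1387, so n = 0.1387 − 0.125 = 0.0137.

n ≈ 0.014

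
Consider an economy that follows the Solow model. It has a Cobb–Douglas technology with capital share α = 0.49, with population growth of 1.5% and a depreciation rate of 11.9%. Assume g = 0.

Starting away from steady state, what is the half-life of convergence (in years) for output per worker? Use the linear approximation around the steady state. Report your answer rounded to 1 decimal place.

half-life ≈ 10.1 years

Near the steady state the convergence rate is λ = (1 − α)(n + δ).
λ = (1 − 0.49) × 0.134 = 0.51 × 0.134 = 0.06834
Half-life = ln 2 / λ = 0.6931 / 0.06834 ≈ 10.14 years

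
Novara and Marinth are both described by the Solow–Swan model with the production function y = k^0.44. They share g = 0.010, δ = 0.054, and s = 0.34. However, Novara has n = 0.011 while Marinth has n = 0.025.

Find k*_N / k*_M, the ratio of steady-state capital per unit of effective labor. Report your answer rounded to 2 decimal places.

Steady-state k* = [s/(n + g + δ)]^(1/(1−α)), so the ratio is [ (s_N/(n + g + δ)_N) / (s_M/(n + g + δ)_M) ]^1.7857.
s_N/(n + g + δ)_N = 0.34/0.075 = 4.5333; s_M/(n + g + δ)_M = 0.34/0.089 = 3.8202.
Ratio = (4.5333/3.8202)^1.7857 = 1.1867^1.7857 ≈ 1.3575

ratio ≈ 1.36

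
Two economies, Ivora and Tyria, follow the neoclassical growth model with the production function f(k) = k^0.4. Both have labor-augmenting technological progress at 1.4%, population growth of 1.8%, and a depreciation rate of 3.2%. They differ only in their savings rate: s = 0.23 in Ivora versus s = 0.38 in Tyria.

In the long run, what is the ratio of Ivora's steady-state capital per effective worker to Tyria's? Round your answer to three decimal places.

Steady-state k* = [s/(n + g + δ)]^(1/(1−α)), so the ratio is [ (s_I/(n + g + δ)_I) / (s_T/(n + g + δ)_T) ]^1.6667.
s_I/(n + g + δ)_I = 0.23/0.064 = 3.5938; s_T/(n + g + δ)_T = 0.38/0.064 = 5.9375.
Ratio = (3.5938/5.9375)^1.6667 = 0.6053^1.6667 ≈ 0.4331

k*_I / k*_T ≈ 0.433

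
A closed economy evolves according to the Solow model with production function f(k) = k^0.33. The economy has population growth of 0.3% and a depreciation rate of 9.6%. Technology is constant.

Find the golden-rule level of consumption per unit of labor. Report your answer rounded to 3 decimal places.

c_gold ≈ 1.212

At the golden rule, f'(k) = n + δ, so α·k^(α−1) = n + δ and k_gold = (α/(n + δ))^(1/(1−α)).
k_gold = (0.33/0.099)^(1/0.67) = 3.3333^1.4925 ≈ 6.0310
c_gold = f(k_gold) − (n + δ)·k_gold = 1.8094 − 0.099×6.0310 ≈ 1.2123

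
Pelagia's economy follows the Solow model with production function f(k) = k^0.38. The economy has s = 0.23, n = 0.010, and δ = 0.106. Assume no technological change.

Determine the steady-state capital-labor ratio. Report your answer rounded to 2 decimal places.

Steady state requires s·f(k) = (n + δ)·k, i.e. s·k^α = (n + δ)·k.
Dividing both sides by k: k^(1−α) = s / (n + δ).
k^0.62 = 0.23 / (0.010 + 0.106) = 0.23 / 0.116 = 1.9828
k* = 1.9828^(1/0.62) ≈ 3.0164

k* = 3.02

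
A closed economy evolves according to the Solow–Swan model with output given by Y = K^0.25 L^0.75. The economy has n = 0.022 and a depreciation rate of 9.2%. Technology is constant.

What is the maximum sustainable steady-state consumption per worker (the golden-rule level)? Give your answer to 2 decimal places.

c_gold ≈ 0.97

At the golden rule, f'(k) = n + δ, so α·k^(α−1) = n + δ and k_gold = (α/(n + δ))^(1/(1−α)).
k_gold = (0.25/0.114)^(1/0.75) = 2.1930^1.3333 ≈ 2.8491
c_gold = f(k_gold) − (n + δ)·k_gold = 1.2992 − 0.114×2.8491 ≈ 0.9744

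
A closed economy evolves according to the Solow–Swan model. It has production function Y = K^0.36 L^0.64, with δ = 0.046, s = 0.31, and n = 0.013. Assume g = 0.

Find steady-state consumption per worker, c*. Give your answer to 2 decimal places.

c* = 1.75

In steady state, investment equals break-even investment: s·k^α = (n + δ)·k.
Rearranging, k^(1−α) = s / (n + δ).
k^0.64 = 0.31 / (0.013 + 0.046) = 0.31 / 0.059 = 5.2542
k* = 5.2542^(1/0.64) ≈ 13.3595
y* = (k*)^α = 13.3595^0.36 ≈ 2.5426
c* = (1 − s)·y* = (1 − 0.31) × 2.5426 ≈ 1.7544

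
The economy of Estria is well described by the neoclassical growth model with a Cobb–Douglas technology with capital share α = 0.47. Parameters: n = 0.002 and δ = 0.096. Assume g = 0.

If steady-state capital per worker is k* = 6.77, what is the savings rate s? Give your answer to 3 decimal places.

s ≈ 0.270

In steady state, investment equals break-even investment: s·k^α = (n + δ)·k.
So s / (n + δ) = (k*)^(1−α) = 6.77^0.53 = 2.7556.
Therefore s = 2.7556 × (n + δ) = 2.7556 × 0.098 = 0.2700.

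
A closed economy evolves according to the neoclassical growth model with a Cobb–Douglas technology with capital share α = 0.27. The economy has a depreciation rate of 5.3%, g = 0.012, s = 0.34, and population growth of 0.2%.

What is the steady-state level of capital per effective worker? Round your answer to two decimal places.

k* ≈ 9.25

Steady state requires s·f(k) = (n + g + δ)·k, i.e. s·k^α = (n + g + δ)·k.
Dividing both sides by k: k^(1−α) = s / (n + g + δ).
k^0.73 = 0.34 / (0.002 + 0.012 + 0.053) = 0.34 / 0.067 = 5.0746
k* = 5.0746^(1/0.73) ≈ 9.2535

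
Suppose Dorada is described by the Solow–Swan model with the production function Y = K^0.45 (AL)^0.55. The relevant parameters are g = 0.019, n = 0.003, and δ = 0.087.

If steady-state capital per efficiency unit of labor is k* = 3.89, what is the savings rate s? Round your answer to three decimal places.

s ≈ 0.230

At the steady state, Δk = 0, so s·k^α = (n + g + δ)·k.
So s / (n + g + δ) = (k*)^(1−α) = 3.89^0.55 = 2.1109.
Therefore s = 2.1109 × (n + g + δ) = 2.1109 × 0.109 = 0.2301.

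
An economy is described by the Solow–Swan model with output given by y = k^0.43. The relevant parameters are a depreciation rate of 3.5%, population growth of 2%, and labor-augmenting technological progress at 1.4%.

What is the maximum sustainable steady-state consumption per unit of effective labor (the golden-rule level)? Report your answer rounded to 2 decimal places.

c_gold ≈ 2.27

At the golden rule, f'(k) = n + g + δ, so α·k^(α−1) = n + g + δ and k_gold = (α/(n + g + δ))^(1/(1−α)).
k_gold = (0.43/0.069)^(1/0.57) = 6.2319^1.7544 ≈ 24.7789
c_gold = f(k_gold) − (n + g + δ)·k_gold = 3.9761 − 0.069×24.7789 ≈ 2.2664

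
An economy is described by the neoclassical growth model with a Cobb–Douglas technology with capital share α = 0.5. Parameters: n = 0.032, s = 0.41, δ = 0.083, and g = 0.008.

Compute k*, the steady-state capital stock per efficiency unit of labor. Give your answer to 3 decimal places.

At the steady state, Δk = 0, so s·k^α = (n + g + δ)·k.
Dividing both sides by k: k^(1−α) = s / (n + g + δ).
k^0.5 = 0.41 / (0.032 + 0.008 + 0.083) = 0.41 / 0.123 = 3.3333
k* = 3.3333^(1/0.5) ≈ 11.1109

k* ≈ 11.111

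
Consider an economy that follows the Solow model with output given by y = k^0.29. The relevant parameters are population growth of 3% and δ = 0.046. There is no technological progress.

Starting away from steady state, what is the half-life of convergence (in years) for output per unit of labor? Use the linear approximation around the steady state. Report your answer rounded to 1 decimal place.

about 12.8 years

Near the steady state the convergence rate is λ = (1 − α)(n + δ).
λ = (1 − 0.29) × 0.076 = 0.71 × 0.076 = 0.05396
Half-life = ln 2 / λ = 0.6931 / 0.05396 ≈ 12.84 years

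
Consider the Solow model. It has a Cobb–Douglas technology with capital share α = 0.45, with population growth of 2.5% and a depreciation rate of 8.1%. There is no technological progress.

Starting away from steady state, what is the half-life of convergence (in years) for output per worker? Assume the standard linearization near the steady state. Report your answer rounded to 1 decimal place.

Near the steady state the convergence rate is λ = (1 − α)(n + δ).
λ = (1 − 0.45) × 0.106 = 0.55 × 0.106 = 0.0583
Half-life = ln 2 / λ = 0.6931 / 0.0583 ≈ 11.89 years

half-life ≈ 11.9 years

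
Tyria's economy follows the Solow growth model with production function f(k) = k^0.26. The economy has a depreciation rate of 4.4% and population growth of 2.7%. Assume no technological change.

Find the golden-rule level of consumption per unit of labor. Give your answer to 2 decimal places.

c_gold ≈ 1.17

At the golden rule, f'(k) = n + δ, so α·k^(α−1) = n + δ and k_gold = (α/(n + δ))^(1/(1−α)).
k_gold = (0.26/0.071)^(1/0.74) = 3.6620^1.3514 ≈ 5.7784
c_gold = f(k_gold) − (n + δ)·k_gold = 1.5779 − 0.071×5.7784 ≈ 1.1676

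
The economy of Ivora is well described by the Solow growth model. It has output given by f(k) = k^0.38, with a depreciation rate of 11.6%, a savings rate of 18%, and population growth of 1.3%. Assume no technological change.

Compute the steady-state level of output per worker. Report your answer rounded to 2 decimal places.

y* ≈ 1.23

Steady state requires s·f(k) = (n + δ)·k, i.e. s·k^α = (n + δ)·k.
Dividing both sides by k: k^(1−α) = s / (n + δ).
k^0.62 = 0.18 / (0.013 + 0.116) = 0.18 / 0.129 = 1.3953
k* = 1.3953^(1/0.62) ≈ 1.7113
y* = (k*)^α = 1.7113^0.38 ≈ 1.2265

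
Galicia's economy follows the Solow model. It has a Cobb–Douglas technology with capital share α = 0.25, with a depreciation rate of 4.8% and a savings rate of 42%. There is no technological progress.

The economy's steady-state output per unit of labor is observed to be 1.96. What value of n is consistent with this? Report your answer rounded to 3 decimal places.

At the steady state, Δk = 0, so s·k^α = (n + δ)·k.
Since y* = [s/(n + δ)]^(α/(1−α)), we have s/(n + δ) = (y*)^((1−α)/α) = 1.96^3 = 7.5295.
Therefore n + δ = s / 7.5295 = 0.42 / 7.5295 = 0.0558, so n = 0.0558 − 0.048 = 0.0078.

n ≈ 0.008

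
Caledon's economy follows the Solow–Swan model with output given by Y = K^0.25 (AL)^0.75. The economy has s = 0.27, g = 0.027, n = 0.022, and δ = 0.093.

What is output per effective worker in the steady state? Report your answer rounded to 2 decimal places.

y* ≈ 1.24

Steady state requires s·f(k) = (n + g + δ)·k, i.e. s·k^α = (n + g + δ)·k.
Dividing both sides by k: k^(1−α) = s / (n + g + δ).
k^0.75 = 0.27 / (0.022 + 0.027 + 0.093) = 0.27 / 0.142 = 1.9014
k* = 1.9014^(1/0.75) ≈ 2.3556
y* = (k*)^α = 2.3556^0.25 ≈ 1.2389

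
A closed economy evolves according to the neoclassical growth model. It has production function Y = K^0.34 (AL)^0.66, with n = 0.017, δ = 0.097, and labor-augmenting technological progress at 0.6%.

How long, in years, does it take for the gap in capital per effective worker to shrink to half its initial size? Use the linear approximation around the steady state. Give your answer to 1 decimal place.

about 8.8 years

Near the steady state the convergence rate is λ = (1 − α)(n + g + δ).
λ = (1 − 0.34) × 0.120 = 0.66 × 0.120 = 0.0792
Half-life = ln 2 / λ = 0.6931 / 0.0792 ≈ 8.75 years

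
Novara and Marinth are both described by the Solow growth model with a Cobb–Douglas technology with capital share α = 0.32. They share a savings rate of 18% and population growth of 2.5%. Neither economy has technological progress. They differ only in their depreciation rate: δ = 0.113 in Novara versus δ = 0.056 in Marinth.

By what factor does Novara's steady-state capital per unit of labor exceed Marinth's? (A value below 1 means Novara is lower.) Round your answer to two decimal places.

Steady-state k* = [s/(n + δ)]^(1/(1−α)), so the ratio is [ (s_N/(n + δ)_N) / (s_M/(n + δ)_M) ]^1.4706.
s_N/(n + δ)_N = 0.18/0.138 = 1.3043; s_M/(n + δ)_M = 0.18/0.081 = 2.2222.
Ratio = (1.3043/2.2222)^1.4706 = 0.5869^1.4706 ≈ 0.4567

ratio ≈ 0.46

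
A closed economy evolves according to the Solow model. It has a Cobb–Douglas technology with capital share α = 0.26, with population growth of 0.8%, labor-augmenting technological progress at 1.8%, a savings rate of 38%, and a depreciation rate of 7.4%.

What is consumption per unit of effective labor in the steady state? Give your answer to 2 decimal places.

Steady state requires s·f(k) = (n + g + δ)·k, i.e. s·k^α = (n + g + δ)·k.
Rearranging, k^(1−α) = s / (n + g + δ).
k^0.74 = 0.38 / (0.008 + 0.018 + 0.074) = 0.38 / 0.100 = 3.8000
k* = 3.8000^(1/0.74) ≈ 6.0742
y* = (k*)^α = 6.0742^0.26 ≈ 1.5985
c* = (1 − s)·y* = (1 − 0.38) × 1.5985 ≈ 0.9911

c* = 0.99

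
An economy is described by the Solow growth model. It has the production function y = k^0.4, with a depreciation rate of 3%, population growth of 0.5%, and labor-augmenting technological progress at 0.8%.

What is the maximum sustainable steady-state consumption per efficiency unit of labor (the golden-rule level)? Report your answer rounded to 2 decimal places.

c_gold ≈ 2.65

At the golden rule, f'(k) = n + g + δ, so α·k^(α−1) = n + g + δ and k_gold = (α/(n + g + δ))^(1/(1−α)).
k_gold = (0.4/0.043)^(1/0.6) = 9.3023^1.6667 ≈ 41.1481
c_gold = f(k_gold) − (n + g + δ)·k_gold = 4.4232 − 0.043×41.1481 ≈ 2.6538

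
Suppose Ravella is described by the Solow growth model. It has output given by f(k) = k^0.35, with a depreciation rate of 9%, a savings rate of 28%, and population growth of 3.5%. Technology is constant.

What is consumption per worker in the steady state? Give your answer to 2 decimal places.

c* ≈ 1.11

Steady state requires s·f(k) = (n + δ)·k, i.e. s·k^α = (n + δ)·k.
Rearranging, k^(1−α) = s / (n + δ).
k^0.65 = 0.28 / (0.035 + 0.090) = 0.28 / 0.125 = 2.2400
k* = 2.2400^(1/0.65) ≈ 3.4581
y* = (k*)^α = 3.4581^0.35 ≈ 1.5438
c* = (1 − s)·y* = (1 − 0.28) × 1.5438 ≈ 1.1115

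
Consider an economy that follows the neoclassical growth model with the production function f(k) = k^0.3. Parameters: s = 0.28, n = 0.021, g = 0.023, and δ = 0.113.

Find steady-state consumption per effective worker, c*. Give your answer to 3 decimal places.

At the steady state, Δk = 0, so s·k^α = (n + g + δ)·k.
Rearranging, k^(1−α) = s / (n + g + δ).
k^0.7 = 0.28 / (0.021 + 0.023 + 0.113) = 0.28 / 0.157 = 1.7834
k* = 1.7834^(1/0.7) ≈ 2.2852
y* = (k*)^α = 2.2852^0.3 ≈ 1.2814
c* = (1 − s)·y* = (1 − 0.28) × 1.2814 ≈ 0.9226

c* ≈ 0.923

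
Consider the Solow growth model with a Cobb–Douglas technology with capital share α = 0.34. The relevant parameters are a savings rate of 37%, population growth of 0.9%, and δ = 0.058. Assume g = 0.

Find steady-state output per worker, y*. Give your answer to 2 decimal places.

y* ≈ 2.41

At the steady state, Δk = 0, so s·k^α = (n + δ)·k.
Rearranging, k^(1−α) = s / (n + δ).
k^0.66 = 0.37 / (0.009 + 0.058) = 0.37 / 0.067 = 5.5224
k* = 5.5224^(1/0.66) ≈ 13.3179
y* = (k*)^α = 13.3179^0.34 ≈ 2.4116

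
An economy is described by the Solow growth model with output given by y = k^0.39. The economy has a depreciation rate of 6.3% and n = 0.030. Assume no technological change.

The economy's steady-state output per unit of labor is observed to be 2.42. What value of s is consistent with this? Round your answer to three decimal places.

s ≈ 0.371

Steady state requires s·f(k) = (n + δ)·k, i.e. s·k^α = (n + δ)·k.
Since y* = [s/(n + δ)]^(α/(1−α)), we have s/(n + δ) = (y*)^((1−α)/α) = 2.42^1.5641 = 3.9841.
Therefore s = 3.9841 × (n + δ) = 3.9841 × 0.093 = 0.3705.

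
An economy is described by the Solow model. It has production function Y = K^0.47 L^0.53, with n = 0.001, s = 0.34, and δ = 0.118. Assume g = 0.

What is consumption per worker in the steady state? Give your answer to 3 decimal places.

c* ≈ 1.674

Steady state requires s·f(k) = (n + δ)·k, i.e. s·k^α = (n + δ)·k.
Dividing both sides by k: k^(1−α) = s / (n + δ).
k^0.53 = 0.34 / (0.001 + 0.118) = 0.34 / 0.119 = 2.8571
k* = 2.8571^(1/0.53) ≈ 7.2483
y* = (k*)^α = 7.2483^0.47 ≈ 2.5369
c* = (1 − s)·y* = (1 − 0.34) × 2.5369 ≈ 1.6744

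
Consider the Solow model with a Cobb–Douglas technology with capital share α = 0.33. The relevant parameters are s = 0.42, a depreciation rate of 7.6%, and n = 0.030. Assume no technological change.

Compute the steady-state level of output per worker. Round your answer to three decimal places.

y* = 1.970

In steady state, investment equals break-even investment: s·k^α = (n + δ)·k.
Rearranging, k^(1−α) = s / (n + δ).
k^0.67 = 0.42 / (0.030 + 0.076) = 0.42 / 0.106 = 3.9623
k* = 3.9623^(1/0.67) ≈ 7.8065
y* = (k*)^α = 7.8065^0.33 ≈ 1.9702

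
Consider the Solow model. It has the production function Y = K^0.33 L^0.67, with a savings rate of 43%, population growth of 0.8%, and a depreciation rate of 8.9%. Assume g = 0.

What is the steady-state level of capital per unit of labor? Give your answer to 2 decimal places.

In steady state, investment equals break-even investment: s·k^α = (n + δ)·k.
Rearranging, k^(1−α) = s / (n + δ).
k^0.67 = 0.43 / (0.008 + 0.089) = 0.43 / 0.097 = 4.4330
k* = 4.4330^(1/0.67) ≈ 9.2304

k* = 9.23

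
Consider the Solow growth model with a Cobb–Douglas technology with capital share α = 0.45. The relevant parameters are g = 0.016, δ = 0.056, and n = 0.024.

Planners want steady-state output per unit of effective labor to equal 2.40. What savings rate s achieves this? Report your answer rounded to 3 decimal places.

s ≈ 0.280

Steady state requires s·f(k) = (n + g + δ)·k, i.e. s·k^α = (n + g + δ)·k.
Since y* = [s/(n + g + δ)]^(α/(1−α)), we have s/(n + g + δ) = (y*)^((1−α)/α) = 2.40^1.2222 = 2.9154.
Therefore s = 2.9154 × (n + g + δ) = 2.9154 × 0.096 = 0.2799.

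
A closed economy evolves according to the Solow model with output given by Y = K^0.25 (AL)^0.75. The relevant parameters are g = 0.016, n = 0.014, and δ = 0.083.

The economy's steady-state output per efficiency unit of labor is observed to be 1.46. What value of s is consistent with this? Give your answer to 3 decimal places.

At the steady state, Δk = 0, so s·k^α = (n + g + δ)·k.
Since y* = [s/(n + g + δ)]^(α/(1−α)), we have s/(n + g + δ) = (y*)^((1−α)/α) = 1.46^3 = 3.1121.
Therefore s = 3.1121 × (n + g + δ) = 3.1121 × 0.113 = 0.3517.

s ≈ 0.352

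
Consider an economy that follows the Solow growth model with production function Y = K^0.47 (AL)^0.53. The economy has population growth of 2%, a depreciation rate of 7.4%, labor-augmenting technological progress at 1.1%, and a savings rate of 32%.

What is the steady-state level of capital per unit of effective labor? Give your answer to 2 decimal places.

Steady state requires s·f(k) = (n + g + δ)·k, i.e. s·k^α = (n + g + δ)·k.
Rearranging, k^(1−α) = s / (n + g + δ).
k^0.53 = 0.32 / (0.020 + 0.011 + 0.074) = 0.32 / 0.105 = 3.0476
k* = 3.0476^(1/0.53) ≈ 8.1871

k* = 8.19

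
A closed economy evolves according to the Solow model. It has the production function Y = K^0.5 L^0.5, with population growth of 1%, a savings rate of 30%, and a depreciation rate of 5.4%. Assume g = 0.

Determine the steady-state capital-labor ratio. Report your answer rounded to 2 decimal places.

k* = 21.97

In steady state, investment equals break-even investment: s·k^α = (n + δ)·k.
Rearranging, k^(1−α) = s / (n + δ).
k^0.5 = 0.30 / (0.010 + 0.054) = 0.30 / 0.064 = 4.6875
k* = 4.6875^(1/0.5) ≈ 21.9727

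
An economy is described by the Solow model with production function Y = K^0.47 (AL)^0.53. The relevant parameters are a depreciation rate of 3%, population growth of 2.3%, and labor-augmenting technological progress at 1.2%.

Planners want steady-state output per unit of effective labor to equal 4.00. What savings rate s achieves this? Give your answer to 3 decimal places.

s ≈ 0.310

In steady state, investment equals break-even investment: s·k^α = (n + g + δ)·k.
Since y* = [s/(n + g + δ)]^(α/(1−α)), we have s/(n + g + δ) = (y*)^((1−α)/α) = 4.00^1.1277 = 4.7747.
Therefore s = 4.7747 × (n + g + δ) = 4.7747 × 0.065 = 0.3104.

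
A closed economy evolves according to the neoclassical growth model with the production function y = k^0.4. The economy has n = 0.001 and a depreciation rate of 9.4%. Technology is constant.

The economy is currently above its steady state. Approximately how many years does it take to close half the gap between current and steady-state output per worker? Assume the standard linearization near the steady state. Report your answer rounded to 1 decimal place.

Near the steady state the convergence rate is λ = (1 − α)(n + δ).
λ = (1 − 0.4) × 0.095 = 0.6 × 0.095 = 0.0570
Half-life = ln 2 / λ = 0.6931 / 0.0570 ≈ 12.16 years

half-life ≈ 12.2 years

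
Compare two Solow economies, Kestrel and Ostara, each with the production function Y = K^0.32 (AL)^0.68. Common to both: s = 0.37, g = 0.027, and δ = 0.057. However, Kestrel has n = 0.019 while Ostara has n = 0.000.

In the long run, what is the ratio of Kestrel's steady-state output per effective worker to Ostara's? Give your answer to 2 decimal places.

y*_K / y*_O ≈ 0.91

Steady-state y* = [s/(n + g + δ)]^(α/(1−α)), so the ratio is [ (s_K/(n + g + δ)_K) / (s_O/(n + g + δ)_O) ]^0.4706.
s_K/(n + g + δ)_K = 0.37/0.103 = 3.5922; s_O/(n + g + δ)_O = 0.37/0.084 = 4.4048.
Ratio = (3.5922/4.4048)^0.4706 = 0.8155^0.4706 ≈ 0.9085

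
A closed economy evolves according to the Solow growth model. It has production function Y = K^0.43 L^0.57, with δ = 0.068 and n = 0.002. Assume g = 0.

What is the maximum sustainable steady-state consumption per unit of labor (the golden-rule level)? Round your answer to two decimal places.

At the golden rule, f'(k) = n + δ, so α·k^(α−1) = n + δ and k_gold = (α/(n + δ))^(1/(1−α)).
k_gold = (0.43/0.070)^(1/0.57) = 6.1429^1.7544 ≈ 24.1614
c_gold = f(k_gold) − (n + δ)·k_gold = 3.9332 − 0.070×24.1614 ≈ 2.2419

c_gold ≈ 2.24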